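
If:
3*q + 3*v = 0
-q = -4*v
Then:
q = 0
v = 0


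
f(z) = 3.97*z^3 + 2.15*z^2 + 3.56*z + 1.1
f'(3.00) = 123.65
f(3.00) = 138.32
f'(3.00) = 123.65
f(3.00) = 138.32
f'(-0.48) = 4.24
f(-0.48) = -0.55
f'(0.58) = 10.06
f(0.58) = 4.66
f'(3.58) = 171.60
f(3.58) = 223.55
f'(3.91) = 202.45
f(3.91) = 285.20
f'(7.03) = 622.39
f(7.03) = 1511.67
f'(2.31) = 77.05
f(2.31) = 69.73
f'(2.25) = 73.53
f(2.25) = 65.22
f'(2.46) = 86.21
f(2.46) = 81.97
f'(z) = 11.91*z^2 + 4.3*z + 3.56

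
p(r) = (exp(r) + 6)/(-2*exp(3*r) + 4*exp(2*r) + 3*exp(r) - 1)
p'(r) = (exp(r) + 6)*(6*exp(3*r) - 8*exp(2*r) - 3*exp(r))/(-2*exp(3*r) + 4*exp(2*r) + 3*exp(r) - 1)^2 + exp(r)/(-2*exp(3*r) + 4*exp(2*r) + 3*exp(r) - 1) = (4*exp(3*r) + 32*exp(2*r) - 48*exp(r) - 19)*exp(r)/(4*exp(6*r) - 16*exp(5*r) + 4*exp(4*r) + 28*exp(3*r) + exp(2*r) - 6*exp(r) + 1)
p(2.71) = -0.00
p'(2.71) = 0.01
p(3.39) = -0.00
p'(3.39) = 0.00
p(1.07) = -1.14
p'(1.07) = 10.13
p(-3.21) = -6.92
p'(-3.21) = -1.11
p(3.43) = -0.00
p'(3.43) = 0.00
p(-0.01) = 1.77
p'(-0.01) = -1.98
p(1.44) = -0.15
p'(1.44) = 0.60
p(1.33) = -0.24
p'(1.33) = 1.09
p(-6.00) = -6.05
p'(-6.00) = -0.05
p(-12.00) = -6.00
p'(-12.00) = 0.00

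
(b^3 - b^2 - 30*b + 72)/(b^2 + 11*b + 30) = (b^2 - 7*b + 12)/(b + 5)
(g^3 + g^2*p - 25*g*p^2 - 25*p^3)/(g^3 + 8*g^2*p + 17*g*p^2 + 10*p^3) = (g - 5*p)/(g + 2*p)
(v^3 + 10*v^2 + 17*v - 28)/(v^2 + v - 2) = (v^2 + 11*v + 28)/(v + 2)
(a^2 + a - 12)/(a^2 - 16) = (a - 3)/(a - 4)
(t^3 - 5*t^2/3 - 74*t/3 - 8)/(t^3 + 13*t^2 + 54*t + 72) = (t^2 - 17*t/3 - 2)/(t^2 + 9*t + 18)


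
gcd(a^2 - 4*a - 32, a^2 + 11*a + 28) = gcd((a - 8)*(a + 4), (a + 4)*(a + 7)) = a + 4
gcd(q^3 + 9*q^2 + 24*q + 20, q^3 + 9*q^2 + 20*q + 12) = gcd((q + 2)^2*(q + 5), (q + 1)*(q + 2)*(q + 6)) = q + 2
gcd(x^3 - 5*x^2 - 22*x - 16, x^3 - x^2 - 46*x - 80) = x^2 - 6*x - 16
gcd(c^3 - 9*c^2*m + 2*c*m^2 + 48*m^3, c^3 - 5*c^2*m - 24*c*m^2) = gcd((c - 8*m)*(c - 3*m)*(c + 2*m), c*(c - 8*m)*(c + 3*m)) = c - 8*m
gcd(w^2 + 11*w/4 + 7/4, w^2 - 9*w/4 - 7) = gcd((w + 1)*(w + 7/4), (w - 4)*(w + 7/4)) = w + 7/4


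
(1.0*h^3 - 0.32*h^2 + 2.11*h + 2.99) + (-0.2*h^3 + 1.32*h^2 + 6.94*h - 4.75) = 0.8*h^3 + 1.0*h^2 + 9.05*h - 1.76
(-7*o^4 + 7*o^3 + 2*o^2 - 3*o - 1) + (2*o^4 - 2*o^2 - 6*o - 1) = -5*o^4 + 7*o^3 - 9*o - 2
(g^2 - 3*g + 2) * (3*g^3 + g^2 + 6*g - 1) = 3*g^5 - 8*g^4 + 9*g^3 - 17*g^2 + 15*g - 2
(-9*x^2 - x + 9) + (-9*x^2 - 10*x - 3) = -18*x^2 - 11*x + 6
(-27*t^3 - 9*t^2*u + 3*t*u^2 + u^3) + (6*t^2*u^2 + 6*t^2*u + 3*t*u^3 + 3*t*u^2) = -27*t^3 + 6*t^2*u^2 - 3*t^2*u + 3*t*u^3 + 6*t*u^2 + u^3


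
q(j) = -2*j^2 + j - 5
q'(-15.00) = 61.00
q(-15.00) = -470.00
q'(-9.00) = 37.00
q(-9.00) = -176.00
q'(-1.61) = 7.44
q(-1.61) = -11.79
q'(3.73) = -13.92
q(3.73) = -29.10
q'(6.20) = -23.80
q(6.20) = -75.68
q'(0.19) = 0.24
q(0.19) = -4.88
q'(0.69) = -1.76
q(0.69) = -5.26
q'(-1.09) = 5.36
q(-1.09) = -8.47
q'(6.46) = -24.84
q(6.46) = -82.00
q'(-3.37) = 14.48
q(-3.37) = -31.08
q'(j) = 1 - 4*j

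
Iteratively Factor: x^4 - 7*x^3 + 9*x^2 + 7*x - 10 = (x - 5)*(x^3 - 2*x^2 - x + 2) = (x - 5)*(x - 2)*(x^2 - 1) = (x - 5)*(x - 2)*(x + 1)*(x - 1)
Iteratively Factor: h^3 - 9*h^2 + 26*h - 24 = (h - 2)*(h^2 - 7*h + 12) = (h - 3)*(h - 2)*(h - 4)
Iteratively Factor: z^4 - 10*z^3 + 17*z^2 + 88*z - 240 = (z + 3)*(z^3 - 13*z^2 + 56*z - 80) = (z - 4)*(z + 3)*(z^2 - 9*z + 20) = (z - 5)*(z - 4)*(z + 3)*(z - 4)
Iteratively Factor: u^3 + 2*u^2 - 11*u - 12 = (u + 4)*(u^2 - 2*u - 3) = (u + 1)*(u + 4)*(u - 3)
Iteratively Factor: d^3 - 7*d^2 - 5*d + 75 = (d - 5)*(d^2 - 2*d - 15) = (d - 5)^2*(d + 3)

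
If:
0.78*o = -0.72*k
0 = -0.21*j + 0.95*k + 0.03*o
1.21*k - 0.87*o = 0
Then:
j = 0.00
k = 0.00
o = 0.00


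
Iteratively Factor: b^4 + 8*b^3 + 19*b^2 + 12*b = (b + 1)*(b^3 + 7*b^2 + 12*b) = (b + 1)*(b + 4)*(b^2 + 3*b) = b*(b + 1)*(b + 4)*(b + 3)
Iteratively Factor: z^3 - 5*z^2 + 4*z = (z - 4)*(z^2 - z) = z*(z - 4)*(z - 1)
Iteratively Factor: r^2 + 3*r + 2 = (r + 1)*(r + 2)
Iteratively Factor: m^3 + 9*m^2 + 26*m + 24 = (m + 3)*(m^2 + 6*m + 8) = (m + 2)*(m + 3)*(m + 4)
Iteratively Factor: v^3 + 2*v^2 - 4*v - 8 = (v + 2)*(v^2 - 4) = (v - 2)*(v + 2)*(v + 2)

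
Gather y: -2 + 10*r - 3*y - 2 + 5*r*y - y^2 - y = 10*r - y^2 + y*(5*r - 4) - 4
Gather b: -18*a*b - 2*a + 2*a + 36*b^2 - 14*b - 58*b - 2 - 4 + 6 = 36*b^2 + b*(-18*a - 72)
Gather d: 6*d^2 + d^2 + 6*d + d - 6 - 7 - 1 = 7*d^2 + 7*d - 14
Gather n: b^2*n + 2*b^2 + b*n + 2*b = 2*b^2 + 2*b + n*(b^2 + b)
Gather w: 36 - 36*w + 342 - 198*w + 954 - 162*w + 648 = 1980 - 396*w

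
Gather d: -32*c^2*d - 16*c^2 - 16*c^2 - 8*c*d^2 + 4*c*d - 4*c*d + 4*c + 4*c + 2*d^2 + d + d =-32*c^2 + 8*c + d^2*(2 - 8*c) + d*(2 - 32*c^2)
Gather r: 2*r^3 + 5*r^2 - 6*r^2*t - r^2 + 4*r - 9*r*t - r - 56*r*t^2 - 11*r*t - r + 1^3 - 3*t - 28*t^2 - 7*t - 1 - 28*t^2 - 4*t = 2*r^3 + r^2*(4 - 6*t) + r*(-56*t^2 - 20*t + 2) - 56*t^2 - 14*t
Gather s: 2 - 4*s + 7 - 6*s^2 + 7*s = -6*s^2 + 3*s + 9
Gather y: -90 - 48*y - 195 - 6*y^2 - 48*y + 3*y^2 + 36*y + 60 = -3*y^2 - 60*y - 225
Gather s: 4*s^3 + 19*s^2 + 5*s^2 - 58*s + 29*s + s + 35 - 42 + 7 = 4*s^3 + 24*s^2 - 28*s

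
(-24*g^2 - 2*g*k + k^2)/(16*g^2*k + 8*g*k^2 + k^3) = (-6*g + k)/(k*(4*g + k))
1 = 1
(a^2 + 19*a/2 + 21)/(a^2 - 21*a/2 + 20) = (2*a^2 + 19*a + 42)/(2*a^2 - 21*a + 40)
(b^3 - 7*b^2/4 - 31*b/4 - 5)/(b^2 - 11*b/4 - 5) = b + 1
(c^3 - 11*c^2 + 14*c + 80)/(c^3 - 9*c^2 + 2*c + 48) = (c - 5)/(c - 3)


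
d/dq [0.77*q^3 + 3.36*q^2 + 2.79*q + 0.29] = 2.31*q^2 + 6.72*q + 2.79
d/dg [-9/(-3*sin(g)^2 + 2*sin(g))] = 18*(-3/tan(g) + cos(g)/sin(g)^2)/(3*sin(g) - 2)^2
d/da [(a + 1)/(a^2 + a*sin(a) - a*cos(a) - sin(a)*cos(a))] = (a^2 + a*sin(a) - a*cos(a) - (a + 1)*(sqrt(2)*a*sin(a + pi/4) + 2*a - cos(2*a) - sqrt(2)*cos(a + pi/4)) - sin(2*a)/2)/((a + sin(a))^2*(a - cos(a))^2)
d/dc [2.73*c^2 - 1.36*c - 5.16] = 5.46*c - 1.36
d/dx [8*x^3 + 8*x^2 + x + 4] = 24*x^2 + 16*x + 1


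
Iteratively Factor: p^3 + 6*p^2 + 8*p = (p + 4)*(p^2 + 2*p) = p*(p + 4)*(p + 2)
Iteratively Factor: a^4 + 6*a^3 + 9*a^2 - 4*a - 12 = (a + 3)*(a^3 + 3*a^2 - 4) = (a - 1)*(a + 3)*(a^2 + 4*a + 4) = (a - 1)*(a + 2)*(a + 3)*(a + 2)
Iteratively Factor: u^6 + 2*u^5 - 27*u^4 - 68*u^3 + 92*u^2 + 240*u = (u - 2)*(u^5 + 4*u^4 - 19*u^3 - 106*u^2 - 120*u) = u*(u - 2)*(u^4 + 4*u^3 - 19*u^2 - 106*u - 120) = u*(u - 2)*(u + 2)*(u^3 + 2*u^2 - 23*u - 60) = u*(u - 2)*(u + 2)*(u + 4)*(u^2 - 2*u - 15) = u*(u - 5)*(u - 2)*(u + 2)*(u + 4)*(u + 3)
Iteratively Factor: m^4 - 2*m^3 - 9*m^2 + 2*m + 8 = (m + 1)*(m^3 - 3*m^2 - 6*m + 8) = (m - 1)*(m + 1)*(m^2 - 2*m - 8) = (m - 1)*(m + 1)*(m + 2)*(m - 4)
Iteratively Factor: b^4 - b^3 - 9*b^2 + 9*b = (b - 3)*(b^3 + 2*b^2 - 3*b) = b*(b - 3)*(b^2 + 2*b - 3) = b*(b - 3)*(b + 3)*(b - 1)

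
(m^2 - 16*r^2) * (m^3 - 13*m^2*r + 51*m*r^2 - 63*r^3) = m^5 - 13*m^4*r + 35*m^3*r^2 + 145*m^2*r^3 - 816*m*r^4 + 1008*r^5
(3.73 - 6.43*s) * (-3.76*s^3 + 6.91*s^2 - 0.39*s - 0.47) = 24.1768*s^4 - 58.4561*s^3 + 28.282*s^2 + 1.5674*s - 1.7531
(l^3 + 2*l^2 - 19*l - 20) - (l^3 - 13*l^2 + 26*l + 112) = 15*l^2 - 45*l - 132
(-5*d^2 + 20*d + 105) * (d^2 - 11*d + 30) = -5*d^4 + 75*d^3 - 265*d^2 - 555*d + 3150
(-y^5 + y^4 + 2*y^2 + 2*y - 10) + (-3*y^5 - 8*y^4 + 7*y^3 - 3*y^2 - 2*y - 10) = -4*y^5 - 7*y^4 + 7*y^3 - y^2 - 20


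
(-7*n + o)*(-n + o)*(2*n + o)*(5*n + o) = 70*n^4 - 31*n^3*o - 39*n^2*o^2 - n*o^3 + o^4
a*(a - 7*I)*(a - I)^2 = a^4 - 9*I*a^3 - 15*a^2 + 7*I*a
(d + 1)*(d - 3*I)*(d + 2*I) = d^3 + d^2 - I*d^2 + 6*d - I*d + 6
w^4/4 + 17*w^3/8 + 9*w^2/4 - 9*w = w*(w/4 + 1)*(w - 3/2)*(w + 6)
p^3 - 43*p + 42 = (p - 6)*(p - 1)*(p + 7)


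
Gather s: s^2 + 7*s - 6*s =s^2 + s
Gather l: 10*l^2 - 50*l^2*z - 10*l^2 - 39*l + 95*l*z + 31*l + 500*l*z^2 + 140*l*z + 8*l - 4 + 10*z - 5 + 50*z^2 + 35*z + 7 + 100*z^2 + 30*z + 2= -50*l^2*z + l*(500*z^2 + 235*z) + 150*z^2 + 75*z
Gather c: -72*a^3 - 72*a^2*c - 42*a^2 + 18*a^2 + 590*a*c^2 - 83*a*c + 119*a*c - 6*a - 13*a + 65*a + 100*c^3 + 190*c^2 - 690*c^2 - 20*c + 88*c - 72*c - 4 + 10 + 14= -72*a^3 - 24*a^2 + 46*a + 100*c^3 + c^2*(590*a - 500) + c*(-72*a^2 + 36*a - 4) + 20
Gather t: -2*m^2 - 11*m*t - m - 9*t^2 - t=-2*m^2 - m - 9*t^2 + t*(-11*m - 1)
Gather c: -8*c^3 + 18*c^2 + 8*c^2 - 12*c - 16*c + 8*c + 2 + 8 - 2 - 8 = -8*c^3 + 26*c^2 - 20*c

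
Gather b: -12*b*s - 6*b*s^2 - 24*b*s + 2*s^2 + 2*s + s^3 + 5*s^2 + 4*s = b*(-6*s^2 - 36*s) + s^3 + 7*s^2 + 6*s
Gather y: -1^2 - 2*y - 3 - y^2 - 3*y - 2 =-y^2 - 5*y - 6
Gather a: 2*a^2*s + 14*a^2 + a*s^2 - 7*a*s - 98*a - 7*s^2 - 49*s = a^2*(2*s + 14) + a*(s^2 - 7*s - 98) - 7*s^2 - 49*s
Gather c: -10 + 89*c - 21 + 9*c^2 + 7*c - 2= 9*c^2 + 96*c - 33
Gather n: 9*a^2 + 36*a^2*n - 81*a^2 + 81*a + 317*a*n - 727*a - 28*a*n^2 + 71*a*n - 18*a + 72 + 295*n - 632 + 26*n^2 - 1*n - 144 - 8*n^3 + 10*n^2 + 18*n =-72*a^2 - 664*a - 8*n^3 + n^2*(36 - 28*a) + n*(36*a^2 + 388*a + 312) - 704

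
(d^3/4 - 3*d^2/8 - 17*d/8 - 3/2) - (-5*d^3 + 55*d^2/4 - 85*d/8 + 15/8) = 21*d^3/4 - 113*d^2/8 + 17*d/2 - 27/8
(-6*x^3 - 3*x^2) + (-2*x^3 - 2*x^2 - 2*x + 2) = -8*x^3 - 5*x^2 - 2*x + 2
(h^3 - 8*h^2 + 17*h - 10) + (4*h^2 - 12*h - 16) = h^3 - 4*h^2 + 5*h - 26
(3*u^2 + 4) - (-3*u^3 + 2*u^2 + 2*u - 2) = 3*u^3 + u^2 - 2*u + 6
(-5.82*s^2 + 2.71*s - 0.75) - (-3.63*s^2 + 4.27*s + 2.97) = -2.19*s^2 - 1.56*s - 3.72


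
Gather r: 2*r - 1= 2*r - 1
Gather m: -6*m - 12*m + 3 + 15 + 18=36 - 18*m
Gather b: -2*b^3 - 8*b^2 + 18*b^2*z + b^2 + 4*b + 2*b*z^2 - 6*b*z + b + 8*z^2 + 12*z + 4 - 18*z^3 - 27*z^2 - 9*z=-2*b^3 + b^2*(18*z - 7) + b*(2*z^2 - 6*z + 5) - 18*z^3 - 19*z^2 + 3*z + 4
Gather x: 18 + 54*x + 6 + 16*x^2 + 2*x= 16*x^2 + 56*x + 24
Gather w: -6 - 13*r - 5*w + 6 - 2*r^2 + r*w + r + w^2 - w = -2*r^2 - 12*r + w^2 + w*(r - 6)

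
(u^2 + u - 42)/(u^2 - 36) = (u + 7)/(u + 6)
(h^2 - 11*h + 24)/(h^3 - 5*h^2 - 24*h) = (h - 3)/(h*(h + 3))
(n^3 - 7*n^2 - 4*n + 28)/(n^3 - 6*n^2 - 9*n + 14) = (n - 2)/(n - 1)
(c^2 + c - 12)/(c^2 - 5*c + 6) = (c + 4)/(c - 2)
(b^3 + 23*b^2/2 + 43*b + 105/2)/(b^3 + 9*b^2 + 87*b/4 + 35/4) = 2*(b + 3)/(2*b + 1)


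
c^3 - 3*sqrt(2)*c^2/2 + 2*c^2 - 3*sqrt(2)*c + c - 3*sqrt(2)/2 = (c + 1)^2*(c - 3*sqrt(2)/2)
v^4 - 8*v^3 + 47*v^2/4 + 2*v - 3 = (v - 6)*(v - 2)*(v - 1/2)*(v + 1/2)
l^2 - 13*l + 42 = (l - 7)*(l - 6)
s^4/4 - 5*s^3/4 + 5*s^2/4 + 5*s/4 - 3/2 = (s/4 + 1/4)*(s - 3)*(s - 2)*(s - 1)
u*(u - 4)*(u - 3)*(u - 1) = u^4 - 8*u^3 + 19*u^2 - 12*u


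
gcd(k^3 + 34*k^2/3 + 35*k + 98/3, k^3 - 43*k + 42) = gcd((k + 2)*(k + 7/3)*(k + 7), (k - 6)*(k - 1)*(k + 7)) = k + 7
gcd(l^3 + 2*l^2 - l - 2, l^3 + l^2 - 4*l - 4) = l^2 + 3*l + 2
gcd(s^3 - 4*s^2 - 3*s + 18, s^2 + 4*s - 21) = s - 3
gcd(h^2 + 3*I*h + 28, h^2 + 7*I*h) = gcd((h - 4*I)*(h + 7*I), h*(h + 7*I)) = h + 7*I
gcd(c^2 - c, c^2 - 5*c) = c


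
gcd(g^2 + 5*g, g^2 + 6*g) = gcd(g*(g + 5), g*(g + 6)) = g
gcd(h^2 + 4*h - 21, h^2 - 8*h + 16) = 1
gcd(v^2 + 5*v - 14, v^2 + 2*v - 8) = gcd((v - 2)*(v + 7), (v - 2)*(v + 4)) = v - 2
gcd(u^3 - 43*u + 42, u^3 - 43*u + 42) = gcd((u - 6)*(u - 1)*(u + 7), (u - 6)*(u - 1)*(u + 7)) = u^3 - 43*u + 42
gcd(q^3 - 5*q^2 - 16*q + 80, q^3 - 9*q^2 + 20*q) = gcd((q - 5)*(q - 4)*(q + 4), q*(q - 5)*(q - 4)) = q^2 - 9*q + 20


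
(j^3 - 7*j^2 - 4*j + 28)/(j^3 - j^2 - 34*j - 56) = (j - 2)/(j + 4)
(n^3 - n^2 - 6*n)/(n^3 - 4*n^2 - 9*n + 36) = n*(n + 2)/(n^2 - n - 12)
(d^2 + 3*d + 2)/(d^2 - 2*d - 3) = (d + 2)/(d - 3)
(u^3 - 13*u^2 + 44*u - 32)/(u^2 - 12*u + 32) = u - 1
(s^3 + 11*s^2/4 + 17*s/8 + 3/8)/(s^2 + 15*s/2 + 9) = (4*s^2 + 5*s + 1)/(4*(s + 6))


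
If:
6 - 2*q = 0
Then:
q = 3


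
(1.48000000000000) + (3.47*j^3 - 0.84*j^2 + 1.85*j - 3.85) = 3.47*j^3 - 0.84*j^2 + 1.85*j - 2.37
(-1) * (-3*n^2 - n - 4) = 3*n^2 + n + 4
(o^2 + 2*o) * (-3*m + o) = -3*m*o^2 - 6*m*o + o^3 + 2*o^2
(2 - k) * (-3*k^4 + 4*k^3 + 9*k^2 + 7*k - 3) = 3*k^5 - 10*k^4 - k^3 + 11*k^2 + 17*k - 6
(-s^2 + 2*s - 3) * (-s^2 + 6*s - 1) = s^4 - 8*s^3 + 16*s^2 - 20*s + 3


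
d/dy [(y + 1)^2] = 2*y + 2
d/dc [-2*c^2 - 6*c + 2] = -4*c - 6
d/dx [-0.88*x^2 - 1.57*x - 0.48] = -1.76*x - 1.57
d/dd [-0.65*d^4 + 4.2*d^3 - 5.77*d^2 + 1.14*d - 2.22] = -2.6*d^3 + 12.6*d^2 - 11.54*d + 1.14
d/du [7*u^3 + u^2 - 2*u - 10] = 21*u^2 + 2*u - 2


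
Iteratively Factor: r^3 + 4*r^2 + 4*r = (r + 2)*(r^2 + 2*r) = r*(r + 2)*(r + 2)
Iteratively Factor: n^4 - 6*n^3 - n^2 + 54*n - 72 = (n - 4)*(n^3 - 2*n^2 - 9*n + 18) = (n - 4)*(n - 2)*(n^2 - 9) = (n - 4)*(n - 3)*(n - 2)*(n + 3)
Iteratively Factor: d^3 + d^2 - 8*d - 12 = (d + 2)*(d^2 - d - 6) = (d + 2)^2*(d - 3)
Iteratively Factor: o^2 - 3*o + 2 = (o - 1)*(o - 2)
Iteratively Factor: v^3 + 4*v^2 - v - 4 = (v + 1)*(v^2 + 3*v - 4) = (v + 1)*(v + 4)*(v - 1)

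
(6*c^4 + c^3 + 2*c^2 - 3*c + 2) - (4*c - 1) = 6*c^4 + c^3 + 2*c^2 - 7*c + 3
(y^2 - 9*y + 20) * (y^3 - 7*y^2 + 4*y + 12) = y^5 - 16*y^4 + 87*y^3 - 164*y^2 - 28*y + 240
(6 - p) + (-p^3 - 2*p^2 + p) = -p^3 - 2*p^2 + 6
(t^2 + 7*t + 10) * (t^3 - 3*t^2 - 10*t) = t^5 + 4*t^4 - 21*t^3 - 100*t^2 - 100*t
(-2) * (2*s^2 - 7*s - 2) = -4*s^2 + 14*s + 4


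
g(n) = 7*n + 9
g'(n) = 7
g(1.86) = 22.02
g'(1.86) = 7.00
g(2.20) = 24.40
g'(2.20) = 7.00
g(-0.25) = 7.25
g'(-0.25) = 7.00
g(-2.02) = -5.14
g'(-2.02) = 7.00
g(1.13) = 16.91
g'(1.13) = 7.00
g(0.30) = 11.10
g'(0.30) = 7.00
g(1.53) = 19.71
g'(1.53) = 7.00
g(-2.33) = -7.31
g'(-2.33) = 7.00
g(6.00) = 51.00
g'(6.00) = 7.00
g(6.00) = 51.00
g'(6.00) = 7.00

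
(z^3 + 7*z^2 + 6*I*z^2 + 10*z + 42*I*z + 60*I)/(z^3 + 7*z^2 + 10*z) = (z + 6*I)/z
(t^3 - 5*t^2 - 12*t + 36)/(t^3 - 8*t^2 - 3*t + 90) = (t - 2)/(t - 5)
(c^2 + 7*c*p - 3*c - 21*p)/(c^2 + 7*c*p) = (c - 3)/c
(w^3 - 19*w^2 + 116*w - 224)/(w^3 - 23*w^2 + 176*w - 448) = (w - 4)/(w - 8)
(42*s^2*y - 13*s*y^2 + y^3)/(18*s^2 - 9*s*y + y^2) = y*(-7*s + y)/(-3*s + y)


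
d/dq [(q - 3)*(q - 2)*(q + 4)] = 3*q^2 - 2*q - 14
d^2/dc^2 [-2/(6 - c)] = 4/(c - 6)^3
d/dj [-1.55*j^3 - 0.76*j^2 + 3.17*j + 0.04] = -4.65*j^2 - 1.52*j + 3.17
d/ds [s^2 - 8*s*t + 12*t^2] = 2*s - 8*t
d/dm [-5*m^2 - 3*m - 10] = -10*m - 3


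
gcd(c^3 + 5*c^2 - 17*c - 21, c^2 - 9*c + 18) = c - 3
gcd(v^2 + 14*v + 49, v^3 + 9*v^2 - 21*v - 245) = v^2 + 14*v + 49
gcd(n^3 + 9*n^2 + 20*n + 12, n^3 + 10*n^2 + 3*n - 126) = n + 6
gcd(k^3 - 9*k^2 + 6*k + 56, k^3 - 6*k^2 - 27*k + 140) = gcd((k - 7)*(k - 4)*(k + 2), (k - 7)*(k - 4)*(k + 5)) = k^2 - 11*k + 28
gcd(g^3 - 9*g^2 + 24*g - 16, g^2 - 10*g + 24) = g - 4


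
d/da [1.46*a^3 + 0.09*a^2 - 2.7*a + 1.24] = 4.38*a^2 + 0.18*a - 2.7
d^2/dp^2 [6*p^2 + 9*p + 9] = 12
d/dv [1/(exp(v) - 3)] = -exp(v)/(exp(v) - 3)^2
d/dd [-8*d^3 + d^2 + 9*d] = -24*d^2 + 2*d + 9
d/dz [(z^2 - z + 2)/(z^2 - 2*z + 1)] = (-z - 3)/(z^3 - 3*z^2 + 3*z - 1)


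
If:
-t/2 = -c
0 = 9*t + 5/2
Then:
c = -5/36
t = -5/18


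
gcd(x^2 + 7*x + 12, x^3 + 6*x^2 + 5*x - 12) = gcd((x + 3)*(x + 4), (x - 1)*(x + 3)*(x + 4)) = x^2 + 7*x + 12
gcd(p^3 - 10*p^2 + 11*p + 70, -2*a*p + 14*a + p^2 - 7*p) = p - 7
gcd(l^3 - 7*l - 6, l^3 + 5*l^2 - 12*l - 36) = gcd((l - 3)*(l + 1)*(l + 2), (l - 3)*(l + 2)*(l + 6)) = l^2 - l - 6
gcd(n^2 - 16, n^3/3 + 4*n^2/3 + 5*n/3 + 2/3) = 1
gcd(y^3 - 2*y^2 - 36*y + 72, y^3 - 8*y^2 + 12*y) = y^2 - 8*y + 12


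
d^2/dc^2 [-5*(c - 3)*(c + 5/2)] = -10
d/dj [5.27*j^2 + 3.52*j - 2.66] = 10.54*j + 3.52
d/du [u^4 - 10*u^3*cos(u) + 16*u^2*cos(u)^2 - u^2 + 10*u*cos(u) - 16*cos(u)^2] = 10*u^3*sin(u) + 4*u^3 - 16*u^2*sin(2*u) - 30*u^2*cos(u) - 10*u*sin(u) + 32*u*cos(u)^2 - 2*u + 16*sin(2*u) + 10*cos(u)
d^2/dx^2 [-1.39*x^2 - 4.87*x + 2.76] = -2.78000000000000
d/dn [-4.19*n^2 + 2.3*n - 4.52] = 2.3 - 8.38*n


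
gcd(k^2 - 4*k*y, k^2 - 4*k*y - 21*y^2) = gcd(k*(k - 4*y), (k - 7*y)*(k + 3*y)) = 1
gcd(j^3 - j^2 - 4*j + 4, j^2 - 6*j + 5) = j - 1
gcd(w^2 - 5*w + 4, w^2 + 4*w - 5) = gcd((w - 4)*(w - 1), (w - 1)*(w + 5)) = w - 1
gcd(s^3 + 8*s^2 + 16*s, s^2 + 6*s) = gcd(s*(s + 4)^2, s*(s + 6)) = s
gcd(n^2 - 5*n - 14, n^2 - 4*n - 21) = n - 7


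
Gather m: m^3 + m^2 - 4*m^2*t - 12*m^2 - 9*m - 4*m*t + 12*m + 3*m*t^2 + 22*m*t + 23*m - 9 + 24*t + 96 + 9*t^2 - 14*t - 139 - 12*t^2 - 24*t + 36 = m^3 + m^2*(-4*t - 11) + m*(3*t^2 + 18*t + 26) - 3*t^2 - 14*t - 16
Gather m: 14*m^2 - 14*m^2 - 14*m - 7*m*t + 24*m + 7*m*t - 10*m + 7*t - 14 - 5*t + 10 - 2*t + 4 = 0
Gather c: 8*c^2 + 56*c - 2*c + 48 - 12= 8*c^2 + 54*c + 36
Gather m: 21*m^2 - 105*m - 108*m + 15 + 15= 21*m^2 - 213*m + 30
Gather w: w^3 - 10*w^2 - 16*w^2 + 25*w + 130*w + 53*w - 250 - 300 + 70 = w^3 - 26*w^2 + 208*w - 480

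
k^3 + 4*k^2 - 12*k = k*(k - 2)*(k + 6)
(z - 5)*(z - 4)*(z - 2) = z^3 - 11*z^2 + 38*z - 40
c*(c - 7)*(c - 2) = c^3 - 9*c^2 + 14*c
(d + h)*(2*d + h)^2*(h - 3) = 4*d^3*h - 12*d^3 + 8*d^2*h^2 - 24*d^2*h + 5*d*h^3 - 15*d*h^2 + h^4 - 3*h^3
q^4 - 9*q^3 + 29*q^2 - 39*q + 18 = (q - 3)^2*(q - 2)*(q - 1)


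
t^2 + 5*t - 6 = (t - 1)*(t + 6)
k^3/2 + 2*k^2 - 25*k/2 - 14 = (k/2 + 1/2)*(k - 4)*(k + 7)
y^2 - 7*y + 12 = (y - 4)*(y - 3)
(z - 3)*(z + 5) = z^2 + 2*z - 15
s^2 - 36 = (s - 6)*(s + 6)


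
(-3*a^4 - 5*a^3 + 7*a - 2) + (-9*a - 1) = -3*a^4 - 5*a^3 - 2*a - 3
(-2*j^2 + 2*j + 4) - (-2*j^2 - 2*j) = 4*j + 4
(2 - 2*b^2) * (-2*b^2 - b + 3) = 4*b^4 + 2*b^3 - 10*b^2 - 2*b + 6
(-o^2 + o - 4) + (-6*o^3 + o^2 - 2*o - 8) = -6*o^3 - o - 12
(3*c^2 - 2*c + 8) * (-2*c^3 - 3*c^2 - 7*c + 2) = -6*c^5 - 5*c^4 - 31*c^3 - 4*c^2 - 60*c + 16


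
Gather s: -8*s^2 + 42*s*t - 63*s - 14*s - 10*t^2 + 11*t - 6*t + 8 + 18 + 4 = -8*s^2 + s*(42*t - 77) - 10*t^2 + 5*t + 30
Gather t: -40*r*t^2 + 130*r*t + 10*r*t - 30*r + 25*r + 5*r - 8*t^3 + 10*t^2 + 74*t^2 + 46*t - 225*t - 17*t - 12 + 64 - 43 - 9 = -8*t^3 + t^2*(84 - 40*r) + t*(140*r - 196)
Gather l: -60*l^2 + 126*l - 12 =-60*l^2 + 126*l - 12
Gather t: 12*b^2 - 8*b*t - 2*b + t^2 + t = 12*b^2 - 2*b + t^2 + t*(1 - 8*b)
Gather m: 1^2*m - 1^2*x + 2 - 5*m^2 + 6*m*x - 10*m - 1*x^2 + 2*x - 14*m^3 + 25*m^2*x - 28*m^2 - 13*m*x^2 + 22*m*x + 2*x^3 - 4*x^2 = -14*m^3 + m^2*(25*x - 33) + m*(-13*x^2 + 28*x - 9) + 2*x^3 - 5*x^2 + x + 2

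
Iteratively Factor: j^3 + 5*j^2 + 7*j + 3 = (j + 3)*(j^2 + 2*j + 1) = (j + 1)*(j + 3)*(j + 1)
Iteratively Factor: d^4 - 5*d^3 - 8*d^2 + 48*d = (d)*(d^3 - 5*d^2 - 8*d + 48) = d*(d - 4)*(d^2 - d - 12) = d*(d - 4)^2*(d + 3)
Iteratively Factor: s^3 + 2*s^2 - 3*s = (s + 3)*(s^2 - s) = s*(s + 3)*(s - 1)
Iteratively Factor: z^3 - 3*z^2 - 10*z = (z - 5)*(z^2 + 2*z) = z*(z - 5)*(z + 2)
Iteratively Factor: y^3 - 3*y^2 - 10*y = (y - 5)*(y^2 + 2*y) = y*(y - 5)*(y + 2)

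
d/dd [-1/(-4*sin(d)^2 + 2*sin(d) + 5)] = 2*(1 - 4*sin(d))*cos(d)/(-4*sin(d)^2 + 2*sin(d) + 5)^2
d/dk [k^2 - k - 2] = 2*k - 1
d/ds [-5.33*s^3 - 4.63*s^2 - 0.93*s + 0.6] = -15.99*s^2 - 9.26*s - 0.93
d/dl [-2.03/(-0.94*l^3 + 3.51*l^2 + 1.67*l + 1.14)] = (-5.7246*l^2 + 14.2506*l + 3.3901)/(-0.94*l^3 + 3.51*l^2 + 1.67*l + 1.14)^2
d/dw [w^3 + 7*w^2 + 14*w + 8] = 3*w^2 + 14*w + 14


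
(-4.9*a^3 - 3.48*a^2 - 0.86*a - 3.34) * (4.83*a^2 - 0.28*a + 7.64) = -23.667*a^5 - 15.4364*a^4 - 40.6154*a^3 - 42.4786*a^2 - 5.6352*a - 25.5176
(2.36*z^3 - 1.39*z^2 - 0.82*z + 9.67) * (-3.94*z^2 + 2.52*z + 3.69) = -9.2984*z^5 + 11.4238*z^4 + 8.4364*z^3 - 45.2953*z^2 + 21.3426*z + 35.6823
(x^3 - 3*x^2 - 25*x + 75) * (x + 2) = x^4 - x^3 - 31*x^2 + 25*x + 150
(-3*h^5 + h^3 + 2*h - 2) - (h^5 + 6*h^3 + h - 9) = -4*h^5 - 5*h^3 + h + 7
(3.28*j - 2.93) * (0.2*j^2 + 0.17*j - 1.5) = 0.656*j^3 - 0.0284000000000001*j^2 - 5.4181*j + 4.395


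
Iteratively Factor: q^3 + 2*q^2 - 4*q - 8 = (q - 2)*(q^2 + 4*q + 4) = (q - 2)*(q + 2)*(q + 2)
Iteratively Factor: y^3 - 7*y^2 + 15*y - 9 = (y - 3)*(y^2 - 4*y + 3) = (y - 3)*(y - 1)*(y - 3)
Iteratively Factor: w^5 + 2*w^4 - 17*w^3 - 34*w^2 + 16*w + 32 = (w + 4)*(w^4 - 2*w^3 - 9*w^2 + 2*w + 8) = (w + 1)*(w + 4)*(w^3 - 3*w^2 - 6*w + 8) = (w + 1)*(w + 2)*(w + 4)*(w^2 - 5*w + 4) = (w - 4)*(w + 1)*(w + 2)*(w + 4)*(w - 1)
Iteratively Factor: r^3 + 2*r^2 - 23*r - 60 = (r + 3)*(r^2 - r - 20) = (r + 3)*(r + 4)*(r - 5)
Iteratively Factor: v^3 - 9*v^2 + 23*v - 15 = (v - 3)*(v^2 - 6*v + 5) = (v - 5)*(v - 3)*(v - 1)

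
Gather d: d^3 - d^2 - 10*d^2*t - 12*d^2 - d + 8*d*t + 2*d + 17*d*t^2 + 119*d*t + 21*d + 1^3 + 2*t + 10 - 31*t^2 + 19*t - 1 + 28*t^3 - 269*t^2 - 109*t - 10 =d^3 + d^2*(-10*t - 13) + d*(17*t^2 + 127*t + 22) + 28*t^3 - 300*t^2 - 88*t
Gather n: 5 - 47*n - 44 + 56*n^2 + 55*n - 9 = 56*n^2 + 8*n - 48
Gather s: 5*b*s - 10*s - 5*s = s*(5*b - 15)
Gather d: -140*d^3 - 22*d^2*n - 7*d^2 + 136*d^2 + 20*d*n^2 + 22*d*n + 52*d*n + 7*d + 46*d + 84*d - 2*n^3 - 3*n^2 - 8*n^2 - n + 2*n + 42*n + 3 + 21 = -140*d^3 + d^2*(129 - 22*n) + d*(20*n^2 + 74*n + 137) - 2*n^3 - 11*n^2 + 43*n + 24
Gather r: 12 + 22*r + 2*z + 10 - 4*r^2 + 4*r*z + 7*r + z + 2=-4*r^2 + r*(4*z + 29) + 3*z + 24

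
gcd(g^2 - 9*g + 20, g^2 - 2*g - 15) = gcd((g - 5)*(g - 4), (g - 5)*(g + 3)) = g - 5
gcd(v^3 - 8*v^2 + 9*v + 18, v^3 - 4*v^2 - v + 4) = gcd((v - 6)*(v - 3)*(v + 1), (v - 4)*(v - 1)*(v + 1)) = v + 1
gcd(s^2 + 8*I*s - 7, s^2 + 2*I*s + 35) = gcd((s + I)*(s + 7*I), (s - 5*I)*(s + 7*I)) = s + 7*I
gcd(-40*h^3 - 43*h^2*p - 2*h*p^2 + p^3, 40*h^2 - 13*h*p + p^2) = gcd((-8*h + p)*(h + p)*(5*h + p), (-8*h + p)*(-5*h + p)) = -8*h + p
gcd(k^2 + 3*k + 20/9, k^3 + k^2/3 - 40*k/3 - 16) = k + 4/3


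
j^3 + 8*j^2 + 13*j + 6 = (j + 1)^2*(j + 6)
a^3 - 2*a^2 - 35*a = a*(a - 7)*(a + 5)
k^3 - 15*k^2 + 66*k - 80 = (k - 8)*(k - 5)*(k - 2)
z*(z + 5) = z^2 + 5*z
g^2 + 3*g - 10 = (g - 2)*(g + 5)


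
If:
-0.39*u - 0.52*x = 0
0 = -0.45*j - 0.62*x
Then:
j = -1.37777777777778*x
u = -1.33333333333333*x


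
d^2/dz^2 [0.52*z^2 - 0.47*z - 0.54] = 1.04000000000000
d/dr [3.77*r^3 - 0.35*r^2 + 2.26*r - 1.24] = 11.31*r^2 - 0.7*r + 2.26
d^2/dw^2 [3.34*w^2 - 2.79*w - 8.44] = 6.68000000000000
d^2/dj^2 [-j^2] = -2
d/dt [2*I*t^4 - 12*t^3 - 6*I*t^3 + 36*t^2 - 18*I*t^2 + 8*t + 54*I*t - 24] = 8*I*t^3 + 18*t^2*(-2 - I) + 36*t*(2 - I) + 8 + 54*I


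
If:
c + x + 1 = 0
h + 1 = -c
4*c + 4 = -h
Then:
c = -1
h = 0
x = 0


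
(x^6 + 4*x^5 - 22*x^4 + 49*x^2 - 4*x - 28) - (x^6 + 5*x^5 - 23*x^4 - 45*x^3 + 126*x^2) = -x^5 + x^4 + 45*x^3 - 77*x^2 - 4*x - 28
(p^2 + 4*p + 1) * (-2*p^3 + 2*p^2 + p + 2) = -2*p^5 - 6*p^4 + 7*p^3 + 8*p^2 + 9*p + 2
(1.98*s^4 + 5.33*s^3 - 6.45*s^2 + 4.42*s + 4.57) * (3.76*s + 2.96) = 7.4448*s^5 + 25.9016*s^4 - 8.4752*s^3 - 2.4728*s^2 + 30.2664*s + 13.5272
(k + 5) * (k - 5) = k^2 - 25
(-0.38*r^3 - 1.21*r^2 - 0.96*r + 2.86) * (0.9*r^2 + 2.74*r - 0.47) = -0.342*r^5 - 2.1302*r^4 - 4.0008*r^3 + 0.5123*r^2 + 8.2876*r - 1.3442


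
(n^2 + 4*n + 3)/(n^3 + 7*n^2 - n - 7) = (n + 3)/(n^2 + 6*n - 7)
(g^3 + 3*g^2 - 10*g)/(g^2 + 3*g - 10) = g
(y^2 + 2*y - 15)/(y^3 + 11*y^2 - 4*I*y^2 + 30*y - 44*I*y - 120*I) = (y - 3)/(y^2 + y*(6 - 4*I) - 24*I)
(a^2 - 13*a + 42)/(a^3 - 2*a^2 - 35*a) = (a - 6)/(a*(a + 5))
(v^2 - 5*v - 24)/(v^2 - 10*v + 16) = (v + 3)/(v - 2)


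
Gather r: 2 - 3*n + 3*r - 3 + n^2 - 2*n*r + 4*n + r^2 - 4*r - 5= n^2 + n + r^2 + r*(-2*n - 1) - 6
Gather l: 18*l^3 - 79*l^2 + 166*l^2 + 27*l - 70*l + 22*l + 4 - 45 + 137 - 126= 18*l^3 + 87*l^2 - 21*l - 30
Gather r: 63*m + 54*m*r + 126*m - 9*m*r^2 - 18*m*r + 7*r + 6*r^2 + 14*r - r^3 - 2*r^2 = 189*m - r^3 + r^2*(4 - 9*m) + r*(36*m + 21)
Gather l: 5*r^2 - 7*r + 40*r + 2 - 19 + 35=5*r^2 + 33*r + 18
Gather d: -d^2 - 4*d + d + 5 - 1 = -d^2 - 3*d + 4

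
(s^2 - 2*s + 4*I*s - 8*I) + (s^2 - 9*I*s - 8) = 2*s^2 - 2*s - 5*I*s - 8 - 8*I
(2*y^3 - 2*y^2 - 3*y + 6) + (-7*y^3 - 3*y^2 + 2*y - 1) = -5*y^3 - 5*y^2 - y + 5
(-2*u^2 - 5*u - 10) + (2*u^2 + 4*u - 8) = -u - 18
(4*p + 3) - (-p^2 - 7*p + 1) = p^2 + 11*p + 2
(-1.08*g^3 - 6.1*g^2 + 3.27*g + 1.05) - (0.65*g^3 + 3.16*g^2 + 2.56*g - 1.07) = -1.73*g^3 - 9.26*g^2 + 0.71*g + 2.12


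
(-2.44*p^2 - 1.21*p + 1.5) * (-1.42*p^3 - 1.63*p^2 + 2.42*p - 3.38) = 3.4648*p^5 + 5.6954*p^4 - 6.0625*p^3 + 2.874*p^2 + 7.7198*p - 5.07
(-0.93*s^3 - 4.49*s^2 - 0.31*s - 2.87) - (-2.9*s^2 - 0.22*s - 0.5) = -0.93*s^3 - 1.59*s^2 - 0.09*s - 2.37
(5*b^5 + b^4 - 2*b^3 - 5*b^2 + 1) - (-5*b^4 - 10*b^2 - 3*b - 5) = 5*b^5 + 6*b^4 - 2*b^3 + 5*b^2 + 3*b + 6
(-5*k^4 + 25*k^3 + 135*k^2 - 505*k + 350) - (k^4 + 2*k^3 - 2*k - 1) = -6*k^4 + 23*k^3 + 135*k^2 - 503*k + 351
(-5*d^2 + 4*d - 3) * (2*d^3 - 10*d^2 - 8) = -10*d^5 + 58*d^4 - 46*d^3 + 70*d^2 - 32*d + 24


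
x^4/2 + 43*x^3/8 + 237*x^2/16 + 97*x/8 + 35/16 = (x/2 + 1/2)*(x + 1/4)*(x + 5/2)*(x + 7)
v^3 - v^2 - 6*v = v*(v - 3)*(v + 2)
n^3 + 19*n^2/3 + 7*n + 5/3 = (n + 1/3)*(n + 1)*(n + 5)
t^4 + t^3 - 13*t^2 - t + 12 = (t - 3)*(t - 1)*(t + 1)*(t + 4)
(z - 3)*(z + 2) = z^2 - z - 6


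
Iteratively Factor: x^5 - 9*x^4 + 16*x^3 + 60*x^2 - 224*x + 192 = (x - 2)*(x^4 - 7*x^3 + 2*x^2 + 64*x - 96) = (x - 4)*(x - 2)*(x^3 - 3*x^2 - 10*x + 24) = (x - 4)^2*(x - 2)*(x^2 + x - 6) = (x - 4)^2*(x - 2)*(x + 3)*(x - 2)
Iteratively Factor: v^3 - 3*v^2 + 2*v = (v)*(v^2 - 3*v + 2) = v*(v - 1)*(v - 2)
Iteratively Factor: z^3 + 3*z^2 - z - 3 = (z + 3)*(z^2 - 1) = (z - 1)*(z + 3)*(z + 1)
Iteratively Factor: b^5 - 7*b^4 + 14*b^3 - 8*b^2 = (b)*(b^4 - 7*b^3 + 14*b^2 - 8*b) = b*(b - 2)*(b^3 - 5*b^2 + 4*b) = b*(b - 4)*(b - 2)*(b^2 - b) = b*(b - 4)*(b - 2)*(b - 1)*(b)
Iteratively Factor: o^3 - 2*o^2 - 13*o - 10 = (o + 1)*(o^2 - 3*o - 10) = (o - 5)*(o + 1)*(o + 2)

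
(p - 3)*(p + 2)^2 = p^3 + p^2 - 8*p - 12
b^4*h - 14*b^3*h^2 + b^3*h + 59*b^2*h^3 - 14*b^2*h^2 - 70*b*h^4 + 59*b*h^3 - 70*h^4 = (b - 7*h)*(b - 5*h)*(b - 2*h)*(b*h + h)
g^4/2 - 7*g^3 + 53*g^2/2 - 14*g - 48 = (g/2 + 1/2)*(g - 8)*(g - 4)*(g - 3)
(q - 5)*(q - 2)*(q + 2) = q^3 - 5*q^2 - 4*q + 20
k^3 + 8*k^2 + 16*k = k*(k + 4)^2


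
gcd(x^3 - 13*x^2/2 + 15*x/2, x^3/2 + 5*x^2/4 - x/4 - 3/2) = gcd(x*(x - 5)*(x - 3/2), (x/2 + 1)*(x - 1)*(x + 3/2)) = 1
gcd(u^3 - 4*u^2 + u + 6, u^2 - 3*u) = u - 3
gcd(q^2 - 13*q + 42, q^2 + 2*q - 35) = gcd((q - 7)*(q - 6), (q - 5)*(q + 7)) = 1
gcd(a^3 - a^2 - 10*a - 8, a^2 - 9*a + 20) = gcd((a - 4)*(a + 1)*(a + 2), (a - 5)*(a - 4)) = a - 4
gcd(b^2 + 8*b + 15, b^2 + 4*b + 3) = b + 3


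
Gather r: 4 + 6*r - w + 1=6*r - w + 5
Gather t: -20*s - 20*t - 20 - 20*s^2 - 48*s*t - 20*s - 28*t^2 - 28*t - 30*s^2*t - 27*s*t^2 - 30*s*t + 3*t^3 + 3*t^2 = -20*s^2 - 40*s + 3*t^3 + t^2*(-27*s - 25) + t*(-30*s^2 - 78*s - 48) - 20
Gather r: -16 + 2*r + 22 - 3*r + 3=9 - r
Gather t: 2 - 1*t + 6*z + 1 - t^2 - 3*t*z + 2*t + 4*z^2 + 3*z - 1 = -t^2 + t*(1 - 3*z) + 4*z^2 + 9*z + 2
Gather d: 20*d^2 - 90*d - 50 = 20*d^2 - 90*d - 50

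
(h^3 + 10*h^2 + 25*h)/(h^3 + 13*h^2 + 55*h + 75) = h/(h + 3)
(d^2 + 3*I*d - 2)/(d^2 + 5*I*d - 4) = (d + 2*I)/(d + 4*I)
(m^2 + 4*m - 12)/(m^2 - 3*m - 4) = (-m^2 - 4*m + 12)/(-m^2 + 3*m + 4)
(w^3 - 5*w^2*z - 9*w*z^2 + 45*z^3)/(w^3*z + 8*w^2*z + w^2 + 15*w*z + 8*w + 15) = (w^3 - 5*w^2*z - 9*w*z^2 + 45*z^3)/(w^3*z + 8*w^2*z + w^2 + 15*w*z + 8*w + 15)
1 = 1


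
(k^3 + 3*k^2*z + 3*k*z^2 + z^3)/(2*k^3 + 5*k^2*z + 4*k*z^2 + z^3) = (k + z)/(2*k + z)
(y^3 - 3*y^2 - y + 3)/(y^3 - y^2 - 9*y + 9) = (y + 1)/(y + 3)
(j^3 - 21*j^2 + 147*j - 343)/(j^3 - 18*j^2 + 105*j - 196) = (j - 7)/(j - 4)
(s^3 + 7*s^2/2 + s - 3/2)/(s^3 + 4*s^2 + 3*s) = (s - 1/2)/s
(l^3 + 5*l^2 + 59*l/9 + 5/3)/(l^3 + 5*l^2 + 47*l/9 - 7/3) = (9*l^2 + 18*l + 5)/(9*l^2 + 18*l - 7)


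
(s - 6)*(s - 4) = s^2 - 10*s + 24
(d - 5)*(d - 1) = d^2 - 6*d + 5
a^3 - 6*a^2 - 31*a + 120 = (a - 8)*(a - 3)*(a + 5)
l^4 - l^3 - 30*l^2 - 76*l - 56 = (l - 7)*(l + 2)^3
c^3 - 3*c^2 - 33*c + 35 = (c - 7)*(c - 1)*(c + 5)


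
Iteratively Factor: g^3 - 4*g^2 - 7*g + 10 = (g + 2)*(g^2 - 6*g + 5) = (g - 1)*(g + 2)*(g - 5)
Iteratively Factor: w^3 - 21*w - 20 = (w + 4)*(w^2 - 4*w - 5) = (w - 5)*(w + 4)*(w + 1)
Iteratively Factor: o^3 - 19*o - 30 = (o + 2)*(o^2 - 2*o - 15) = (o - 5)*(o + 2)*(o + 3)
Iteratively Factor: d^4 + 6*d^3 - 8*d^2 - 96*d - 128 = (d + 4)*(d^3 + 2*d^2 - 16*d - 32) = (d + 2)*(d + 4)*(d^2 - 16) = (d - 4)*(d + 2)*(d + 4)*(d + 4)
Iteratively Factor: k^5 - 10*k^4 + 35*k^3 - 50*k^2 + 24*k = (k - 1)*(k^4 - 9*k^3 + 26*k^2 - 24*k) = (k - 4)*(k - 1)*(k^3 - 5*k^2 + 6*k) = (k - 4)*(k - 3)*(k - 1)*(k^2 - 2*k) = (k - 4)*(k - 3)*(k - 2)*(k - 1)*(k)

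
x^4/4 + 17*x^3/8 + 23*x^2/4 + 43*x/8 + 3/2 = (x/4 + 1)*(x + 1/2)*(x + 1)*(x + 3)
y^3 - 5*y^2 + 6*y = y*(y - 3)*(y - 2)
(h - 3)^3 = h^3 - 9*h^2 + 27*h - 27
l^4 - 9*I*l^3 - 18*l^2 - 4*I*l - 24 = (l - 6*I)*(l - 2*I)^2*(l + I)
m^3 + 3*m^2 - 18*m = m*(m - 3)*(m + 6)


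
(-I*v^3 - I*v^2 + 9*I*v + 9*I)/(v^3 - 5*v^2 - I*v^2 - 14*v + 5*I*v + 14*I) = I*(-v^3 - v^2 + 9*v + 9)/(v^3 - v^2*(5 + I) + v*(-14 + 5*I) + 14*I)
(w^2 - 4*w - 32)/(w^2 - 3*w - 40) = (w + 4)/(w + 5)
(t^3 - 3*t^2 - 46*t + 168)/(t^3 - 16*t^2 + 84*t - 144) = (t + 7)/(t - 6)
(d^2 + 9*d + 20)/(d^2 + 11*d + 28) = (d + 5)/(d + 7)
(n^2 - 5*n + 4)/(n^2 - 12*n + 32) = (n - 1)/(n - 8)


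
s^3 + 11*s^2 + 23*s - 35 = (s - 1)*(s + 5)*(s + 7)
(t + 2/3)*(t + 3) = t^2 + 11*t/3 + 2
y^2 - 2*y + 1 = (y - 1)^2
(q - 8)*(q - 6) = q^2 - 14*q + 48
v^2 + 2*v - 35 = (v - 5)*(v + 7)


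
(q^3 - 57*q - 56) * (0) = 0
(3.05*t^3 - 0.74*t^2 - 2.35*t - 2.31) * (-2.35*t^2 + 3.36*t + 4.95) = -7.1675*t^5 + 11.987*t^4 + 18.1336*t^3 - 6.1305*t^2 - 19.3941*t - 11.4345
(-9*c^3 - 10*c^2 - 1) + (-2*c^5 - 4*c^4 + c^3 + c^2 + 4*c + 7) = -2*c^5 - 4*c^4 - 8*c^3 - 9*c^2 + 4*c + 6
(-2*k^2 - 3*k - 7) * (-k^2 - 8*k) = 2*k^4 + 19*k^3 + 31*k^2 + 56*k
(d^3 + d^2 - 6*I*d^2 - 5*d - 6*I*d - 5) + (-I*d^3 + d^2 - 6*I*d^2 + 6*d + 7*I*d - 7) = d^3 - I*d^3 + 2*d^2 - 12*I*d^2 + d + I*d - 12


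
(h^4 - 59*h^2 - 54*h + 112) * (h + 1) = h^5 + h^4 - 59*h^3 - 113*h^2 + 58*h + 112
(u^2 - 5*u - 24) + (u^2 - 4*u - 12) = 2*u^2 - 9*u - 36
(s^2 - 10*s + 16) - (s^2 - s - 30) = 46 - 9*s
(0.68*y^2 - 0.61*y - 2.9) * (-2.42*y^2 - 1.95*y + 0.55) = -1.6456*y^4 + 0.1502*y^3 + 8.5815*y^2 + 5.3195*y - 1.595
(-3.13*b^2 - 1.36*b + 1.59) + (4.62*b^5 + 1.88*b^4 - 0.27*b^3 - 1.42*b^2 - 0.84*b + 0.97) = 4.62*b^5 + 1.88*b^4 - 0.27*b^3 - 4.55*b^2 - 2.2*b + 2.56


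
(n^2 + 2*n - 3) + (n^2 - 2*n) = 2*n^2 - 3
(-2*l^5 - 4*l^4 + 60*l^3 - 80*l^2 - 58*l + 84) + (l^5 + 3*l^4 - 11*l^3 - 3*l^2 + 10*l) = -l^5 - l^4 + 49*l^3 - 83*l^2 - 48*l + 84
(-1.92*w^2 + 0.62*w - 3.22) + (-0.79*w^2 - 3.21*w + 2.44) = -2.71*w^2 - 2.59*w - 0.78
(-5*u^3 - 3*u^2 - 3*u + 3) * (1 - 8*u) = 40*u^4 + 19*u^3 + 21*u^2 - 27*u + 3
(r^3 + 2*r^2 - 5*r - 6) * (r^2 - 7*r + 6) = r^5 - 5*r^4 - 13*r^3 + 41*r^2 + 12*r - 36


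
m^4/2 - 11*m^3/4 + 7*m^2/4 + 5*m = m*(m/2 + 1/2)*(m - 4)*(m - 5/2)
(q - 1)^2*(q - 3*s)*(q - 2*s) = q^4 - 5*q^3*s - 2*q^3 + 6*q^2*s^2 + 10*q^2*s + q^2 - 12*q*s^2 - 5*q*s + 6*s^2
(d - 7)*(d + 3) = d^2 - 4*d - 21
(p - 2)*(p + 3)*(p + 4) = p^3 + 5*p^2 - 2*p - 24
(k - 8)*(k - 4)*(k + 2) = k^3 - 10*k^2 + 8*k + 64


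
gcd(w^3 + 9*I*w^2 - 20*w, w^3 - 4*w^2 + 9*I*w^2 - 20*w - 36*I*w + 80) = w^2 + 9*I*w - 20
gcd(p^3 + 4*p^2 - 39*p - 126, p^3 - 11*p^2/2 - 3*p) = p - 6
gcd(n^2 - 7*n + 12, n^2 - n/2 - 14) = n - 4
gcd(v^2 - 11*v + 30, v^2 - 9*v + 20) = v - 5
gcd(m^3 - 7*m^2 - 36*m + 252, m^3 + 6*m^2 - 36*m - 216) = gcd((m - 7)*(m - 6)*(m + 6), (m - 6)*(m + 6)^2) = m^2 - 36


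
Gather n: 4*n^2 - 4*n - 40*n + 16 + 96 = 4*n^2 - 44*n + 112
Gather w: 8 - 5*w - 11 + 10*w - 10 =5*w - 13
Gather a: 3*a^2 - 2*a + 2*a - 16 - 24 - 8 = 3*a^2 - 48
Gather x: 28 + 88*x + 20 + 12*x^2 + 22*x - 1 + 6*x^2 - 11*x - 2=18*x^2 + 99*x + 45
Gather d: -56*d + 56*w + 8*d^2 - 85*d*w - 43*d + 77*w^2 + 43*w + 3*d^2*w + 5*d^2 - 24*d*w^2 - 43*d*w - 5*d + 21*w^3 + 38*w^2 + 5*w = d^2*(3*w + 13) + d*(-24*w^2 - 128*w - 104) + 21*w^3 + 115*w^2 + 104*w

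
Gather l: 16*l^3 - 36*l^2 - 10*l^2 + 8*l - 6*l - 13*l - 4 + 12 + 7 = 16*l^3 - 46*l^2 - 11*l + 15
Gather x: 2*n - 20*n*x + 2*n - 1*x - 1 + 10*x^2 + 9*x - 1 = 4*n + 10*x^2 + x*(8 - 20*n) - 2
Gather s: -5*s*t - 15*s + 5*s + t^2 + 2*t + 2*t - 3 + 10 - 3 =s*(-5*t - 10) + t^2 + 4*t + 4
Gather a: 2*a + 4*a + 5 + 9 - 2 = 6*a + 12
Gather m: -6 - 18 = -24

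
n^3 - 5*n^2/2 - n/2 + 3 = (n - 2)*(n - 3/2)*(n + 1)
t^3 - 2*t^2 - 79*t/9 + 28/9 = (t - 4)*(t - 1/3)*(t + 7/3)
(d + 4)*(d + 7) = d^2 + 11*d + 28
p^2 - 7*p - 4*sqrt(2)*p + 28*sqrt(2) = (p - 7)*(p - 4*sqrt(2))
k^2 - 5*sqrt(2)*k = k*(k - 5*sqrt(2))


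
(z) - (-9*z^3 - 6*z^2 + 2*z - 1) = 9*z^3 + 6*z^2 - z + 1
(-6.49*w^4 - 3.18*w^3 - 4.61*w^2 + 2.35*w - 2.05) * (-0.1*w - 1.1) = 0.649*w^5 + 7.457*w^4 + 3.959*w^3 + 4.836*w^2 - 2.38*w + 2.255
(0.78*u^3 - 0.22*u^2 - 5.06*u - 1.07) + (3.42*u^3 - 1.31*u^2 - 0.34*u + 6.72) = 4.2*u^3 - 1.53*u^2 - 5.4*u + 5.65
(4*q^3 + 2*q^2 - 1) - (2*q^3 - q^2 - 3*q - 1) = 2*q^3 + 3*q^2 + 3*q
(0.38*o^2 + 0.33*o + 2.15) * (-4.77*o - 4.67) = -1.8126*o^3 - 3.3487*o^2 - 11.7966*o - 10.0405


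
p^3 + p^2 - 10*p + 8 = (p - 2)*(p - 1)*(p + 4)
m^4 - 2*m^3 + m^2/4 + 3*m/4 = m*(m - 3/2)*(m - 1)*(m + 1/2)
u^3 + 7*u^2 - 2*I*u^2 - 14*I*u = u*(u + 7)*(u - 2*I)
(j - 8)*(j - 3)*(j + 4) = j^3 - 7*j^2 - 20*j + 96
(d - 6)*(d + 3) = d^2 - 3*d - 18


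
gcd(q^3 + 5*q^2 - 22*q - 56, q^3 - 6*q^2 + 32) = q^2 - 2*q - 8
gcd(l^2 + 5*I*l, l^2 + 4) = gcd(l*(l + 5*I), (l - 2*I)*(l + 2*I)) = 1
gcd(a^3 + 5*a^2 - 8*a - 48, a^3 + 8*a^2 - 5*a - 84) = a^2 + a - 12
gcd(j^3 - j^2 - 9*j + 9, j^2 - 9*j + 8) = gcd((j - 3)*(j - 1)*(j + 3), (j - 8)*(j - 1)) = j - 1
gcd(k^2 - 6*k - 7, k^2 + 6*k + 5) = k + 1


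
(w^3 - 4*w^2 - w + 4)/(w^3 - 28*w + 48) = (w^2 - 1)/(w^2 + 4*w - 12)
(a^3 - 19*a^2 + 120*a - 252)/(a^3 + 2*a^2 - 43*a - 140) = (a^2 - 12*a + 36)/(a^2 + 9*a + 20)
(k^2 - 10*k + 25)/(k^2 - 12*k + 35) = (k - 5)/(k - 7)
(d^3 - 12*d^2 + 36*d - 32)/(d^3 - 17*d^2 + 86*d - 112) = (d - 2)/(d - 7)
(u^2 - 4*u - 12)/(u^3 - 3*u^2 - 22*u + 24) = (u + 2)/(u^2 + 3*u - 4)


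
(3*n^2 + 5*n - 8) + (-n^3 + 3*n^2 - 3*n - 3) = -n^3 + 6*n^2 + 2*n - 11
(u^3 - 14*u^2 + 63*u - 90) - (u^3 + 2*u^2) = -16*u^2 + 63*u - 90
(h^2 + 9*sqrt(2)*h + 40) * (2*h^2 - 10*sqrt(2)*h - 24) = 2*h^4 + 8*sqrt(2)*h^3 - 124*h^2 - 616*sqrt(2)*h - 960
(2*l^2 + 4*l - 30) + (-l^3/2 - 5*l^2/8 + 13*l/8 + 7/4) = -l^3/2 + 11*l^2/8 + 45*l/8 - 113/4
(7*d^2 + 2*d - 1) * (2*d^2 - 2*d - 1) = 14*d^4 - 10*d^3 - 13*d^2 + 1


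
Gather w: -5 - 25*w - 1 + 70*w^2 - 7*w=70*w^2 - 32*w - 6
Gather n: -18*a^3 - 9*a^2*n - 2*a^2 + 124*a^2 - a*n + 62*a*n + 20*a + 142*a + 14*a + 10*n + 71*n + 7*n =-18*a^3 + 122*a^2 + 176*a + n*(-9*a^2 + 61*a + 88)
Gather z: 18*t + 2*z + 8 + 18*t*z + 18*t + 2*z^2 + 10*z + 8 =36*t + 2*z^2 + z*(18*t + 12) + 16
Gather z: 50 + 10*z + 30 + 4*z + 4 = 14*z + 84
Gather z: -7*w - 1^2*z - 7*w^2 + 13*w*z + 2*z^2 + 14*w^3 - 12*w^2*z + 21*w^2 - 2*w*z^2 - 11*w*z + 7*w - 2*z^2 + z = 14*w^3 + 14*w^2 - 2*w*z^2 + z*(-12*w^2 + 2*w)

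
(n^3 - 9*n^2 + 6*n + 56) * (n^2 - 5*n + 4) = n^5 - 14*n^4 + 55*n^3 - 10*n^2 - 256*n + 224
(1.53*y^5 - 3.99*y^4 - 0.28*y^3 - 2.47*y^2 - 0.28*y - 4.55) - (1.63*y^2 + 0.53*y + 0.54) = 1.53*y^5 - 3.99*y^4 - 0.28*y^3 - 4.1*y^2 - 0.81*y - 5.09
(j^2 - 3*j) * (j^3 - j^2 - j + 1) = j^5 - 4*j^4 + 2*j^3 + 4*j^2 - 3*j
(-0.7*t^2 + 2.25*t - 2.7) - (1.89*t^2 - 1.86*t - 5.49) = -2.59*t^2 + 4.11*t + 2.79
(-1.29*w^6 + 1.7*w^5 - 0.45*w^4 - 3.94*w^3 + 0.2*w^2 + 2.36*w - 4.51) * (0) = 0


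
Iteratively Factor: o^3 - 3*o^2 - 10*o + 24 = (o - 4)*(o^2 + o - 6) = (o - 4)*(o + 3)*(o - 2)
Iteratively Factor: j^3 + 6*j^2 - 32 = (j + 4)*(j^2 + 2*j - 8) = (j - 2)*(j + 4)*(j + 4)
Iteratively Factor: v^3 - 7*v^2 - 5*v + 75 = (v - 5)*(v^2 - 2*v - 15) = (v - 5)^2*(v + 3)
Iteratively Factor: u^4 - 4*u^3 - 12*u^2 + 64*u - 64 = (u + 4)*(u^3 - 8*u^2 + 20*u - 16) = (u - 2)*(u + 4)*(u^2 - 6*u + 8) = (u - 4)*(u - 2)*(u + 4)*(u - 2)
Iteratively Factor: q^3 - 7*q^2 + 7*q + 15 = (q - 5)*(q^2 - 2*q - 3) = (q - 5)*(q - 3)*(q + 1)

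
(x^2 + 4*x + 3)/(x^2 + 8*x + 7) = (x + 3)/(x + 7)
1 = 1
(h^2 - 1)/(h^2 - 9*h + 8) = (h + 1)/(h - 8)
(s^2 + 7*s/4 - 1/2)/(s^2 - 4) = (s - 1/4)/(s - 2)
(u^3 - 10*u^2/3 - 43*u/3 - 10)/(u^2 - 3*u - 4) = (u^2 - 13*u/3 - 10)/(u - 4)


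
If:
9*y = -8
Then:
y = -8/9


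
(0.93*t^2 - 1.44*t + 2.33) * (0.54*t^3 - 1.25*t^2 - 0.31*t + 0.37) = 0.5022*t^5 - 1.9401*t^4 + 2.7699*t^3 - 2.122*t^2 - 1.2551*t + 0.8621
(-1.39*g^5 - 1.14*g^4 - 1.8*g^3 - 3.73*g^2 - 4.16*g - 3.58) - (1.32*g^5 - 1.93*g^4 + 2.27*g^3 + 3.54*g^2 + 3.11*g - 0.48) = -2.71*g^5 + 0.79*g^4 - 4.07*g^3 - 7.27*g^2 - 7.27*g - 3.1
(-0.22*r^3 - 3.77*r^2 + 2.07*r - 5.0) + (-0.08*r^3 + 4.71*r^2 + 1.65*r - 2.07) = -0.3*r^3 + 0.94*r^2 + 3.72*r - 7.07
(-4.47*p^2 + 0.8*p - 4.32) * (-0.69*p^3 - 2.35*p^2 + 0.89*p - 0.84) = 3.0843*p^5 + 9.9525*p^4 - 2.8775*p^3 + 14.6188*p^2 - 4.5168*p + 3.6288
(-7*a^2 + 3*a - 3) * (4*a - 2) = -28*a^3 + 26*a^2 - 18*a + 6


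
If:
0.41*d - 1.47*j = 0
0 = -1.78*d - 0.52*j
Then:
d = 0.00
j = 0.00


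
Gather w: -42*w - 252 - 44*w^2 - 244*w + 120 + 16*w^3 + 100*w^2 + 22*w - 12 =16*w^3 + 56*w^2 - 264*w - 144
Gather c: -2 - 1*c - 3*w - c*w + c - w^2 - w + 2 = -c*w - w^2 - 4*w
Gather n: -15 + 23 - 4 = 4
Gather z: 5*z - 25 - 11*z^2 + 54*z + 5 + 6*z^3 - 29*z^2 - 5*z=6*z^3 - 40*z^2 + 54*z - 20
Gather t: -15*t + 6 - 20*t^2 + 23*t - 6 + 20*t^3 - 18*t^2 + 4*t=20*t^3 - 38*t^2 + 12*t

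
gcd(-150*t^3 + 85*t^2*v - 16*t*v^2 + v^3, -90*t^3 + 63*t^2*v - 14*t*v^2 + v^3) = 30*t^2 - 11*t*v + v^2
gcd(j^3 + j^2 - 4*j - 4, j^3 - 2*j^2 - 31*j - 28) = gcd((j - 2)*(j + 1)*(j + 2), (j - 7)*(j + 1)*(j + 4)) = j + 1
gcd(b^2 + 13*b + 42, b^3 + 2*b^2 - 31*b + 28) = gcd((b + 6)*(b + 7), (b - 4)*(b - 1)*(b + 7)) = b + 7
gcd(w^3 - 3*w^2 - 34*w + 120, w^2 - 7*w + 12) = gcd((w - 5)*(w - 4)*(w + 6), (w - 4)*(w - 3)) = w - 4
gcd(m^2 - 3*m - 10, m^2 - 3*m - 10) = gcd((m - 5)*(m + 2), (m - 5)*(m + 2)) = m^2 - 3*m - 10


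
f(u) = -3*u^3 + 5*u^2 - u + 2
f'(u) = -9*u^2 + 10*u - 1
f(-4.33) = 343.62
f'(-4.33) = -213.04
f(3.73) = -87.85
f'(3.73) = -88.92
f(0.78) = 2.84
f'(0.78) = 1.32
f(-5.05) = 520.93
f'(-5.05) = -281.02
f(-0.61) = 5.15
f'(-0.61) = -10.45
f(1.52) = 1.50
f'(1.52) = -6.59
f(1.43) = 2.02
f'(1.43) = -5.10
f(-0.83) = 7.99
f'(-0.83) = -15.50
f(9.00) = -1789.00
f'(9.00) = -640.00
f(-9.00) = 2603.00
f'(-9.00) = -820.00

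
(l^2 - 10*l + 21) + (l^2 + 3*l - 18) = 2*l^2 - 7*l + 3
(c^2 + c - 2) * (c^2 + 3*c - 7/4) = c^4 + 4*c^3 - 3*c^2/4 - 31*c/4 + 7/2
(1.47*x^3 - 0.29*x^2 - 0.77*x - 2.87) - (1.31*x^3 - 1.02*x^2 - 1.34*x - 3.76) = 0.16*x^3 + 0.73*x^2 + 0.57*x + 0.89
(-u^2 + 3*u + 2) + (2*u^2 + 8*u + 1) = u^2 + 11*u + 3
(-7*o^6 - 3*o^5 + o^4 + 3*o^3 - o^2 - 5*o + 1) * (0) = 0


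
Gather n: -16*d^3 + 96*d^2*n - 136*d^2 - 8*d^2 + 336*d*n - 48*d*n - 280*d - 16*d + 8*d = -16*d^3 - 144*d^2 - 288*d + n*(96*d^2 + 288*d)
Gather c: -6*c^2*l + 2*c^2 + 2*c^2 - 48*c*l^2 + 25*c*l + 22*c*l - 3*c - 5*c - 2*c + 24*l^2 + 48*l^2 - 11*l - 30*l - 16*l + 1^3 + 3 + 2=c^2*(4 - 6*l) + c*(-48*l^2 + 47*l - 10) + 72*l^2 - 57*l + 6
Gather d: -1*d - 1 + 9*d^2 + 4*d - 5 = 9*d^2 + 3*d - 6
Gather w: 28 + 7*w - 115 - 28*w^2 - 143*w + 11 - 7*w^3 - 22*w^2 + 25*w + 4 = -7*w^3 - 50*w^2 - 111*w - 72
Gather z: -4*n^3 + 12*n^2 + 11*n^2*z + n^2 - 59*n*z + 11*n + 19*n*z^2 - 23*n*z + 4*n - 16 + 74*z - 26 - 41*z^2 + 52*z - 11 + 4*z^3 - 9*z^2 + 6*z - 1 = -4*n^3 + 13*n^2 + 15*n + 4*z^3 + z^2*(19*n - 50) + z*(11*n^2 - 82*n + 132) - 54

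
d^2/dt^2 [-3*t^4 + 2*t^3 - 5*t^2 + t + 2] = -36*t^2 + 12*t - 10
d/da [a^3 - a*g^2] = 3*a^2 - g^2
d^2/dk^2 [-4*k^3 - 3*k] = -24*k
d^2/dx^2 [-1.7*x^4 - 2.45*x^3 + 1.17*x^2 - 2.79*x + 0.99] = -20.4*x^2 - 14.7*x + 2.34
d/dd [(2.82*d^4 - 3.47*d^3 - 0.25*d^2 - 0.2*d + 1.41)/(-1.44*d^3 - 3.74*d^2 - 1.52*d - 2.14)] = (-4.0608*d^6 - 21.0936*d^5 - 0.241399999999999*d^4 - 14.1664*d^3 + 28.0006*d^2 + 11.6168*d + 2.5712)/(2.0736*d^6 + 10.7712*d^5 + 18.3652*d^4 + 17.5328*d^3 + 18.3176*d^2 + 6.5056*d + 4.5796)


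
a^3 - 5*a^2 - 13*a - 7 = (a - 7)*(a + 1)^2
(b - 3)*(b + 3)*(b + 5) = b^3 + 5*b^2 - 9*b - 45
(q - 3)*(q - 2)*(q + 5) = q^3 - 19*q + 30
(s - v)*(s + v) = s^2 - v^2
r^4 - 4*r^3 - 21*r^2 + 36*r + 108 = (r - 6)*(r - 3)*(r + 2)*(r + 3)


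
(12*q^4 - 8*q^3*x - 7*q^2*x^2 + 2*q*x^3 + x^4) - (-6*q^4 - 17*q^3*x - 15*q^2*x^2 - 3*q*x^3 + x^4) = 18*q^4 + 9*q^3*x + 8*q^2*x^2 + 5*q*x^3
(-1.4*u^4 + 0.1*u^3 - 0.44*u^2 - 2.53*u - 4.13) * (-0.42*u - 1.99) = 0.588*u^5 + 2.744*u^4 - 0.0142*u^3 + 1.9382*u^2 + 6.7693*u + 8.2187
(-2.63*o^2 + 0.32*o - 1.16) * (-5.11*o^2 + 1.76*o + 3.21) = 13.4393*o^4 - 6.264*o^3 - 1.9515*o^2 - 1.0144*o - 3.7236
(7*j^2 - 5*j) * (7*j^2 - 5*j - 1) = 49*j^4 - 70*j^3 + 18*j^2 + 5*j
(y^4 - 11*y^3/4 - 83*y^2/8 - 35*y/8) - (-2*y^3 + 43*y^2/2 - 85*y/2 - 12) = y^4 - 3*y^3/4 - 255*y^2/8 + 305*y/8 + 12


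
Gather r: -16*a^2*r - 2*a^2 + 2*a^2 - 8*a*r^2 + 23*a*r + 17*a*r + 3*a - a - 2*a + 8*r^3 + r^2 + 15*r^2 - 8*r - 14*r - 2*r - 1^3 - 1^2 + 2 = 8*r^3 + r^2*(16 - 8*a) + r*(-16*a^2 + 40*a - 24)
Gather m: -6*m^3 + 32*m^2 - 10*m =-6*m^3 + 32*m^2 - 10*m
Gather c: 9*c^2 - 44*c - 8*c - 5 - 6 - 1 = 9*c^2 - 52*c - 12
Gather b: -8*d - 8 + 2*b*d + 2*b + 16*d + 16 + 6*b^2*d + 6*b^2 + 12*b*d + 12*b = b^2*(6*d + 6) + b*(14*d + 14) + 8*d + 8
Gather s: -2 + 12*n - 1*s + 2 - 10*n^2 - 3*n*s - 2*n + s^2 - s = -10*n^2 + 10*n + s^2 + s*(-3*n - 2)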